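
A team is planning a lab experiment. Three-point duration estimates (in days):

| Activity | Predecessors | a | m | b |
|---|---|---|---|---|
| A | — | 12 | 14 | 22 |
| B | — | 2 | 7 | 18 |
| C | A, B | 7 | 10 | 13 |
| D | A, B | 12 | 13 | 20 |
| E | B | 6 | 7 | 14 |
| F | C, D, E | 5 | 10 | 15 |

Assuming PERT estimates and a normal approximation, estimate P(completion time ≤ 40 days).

te_A = (12 + 4·14 + 22)/6 = 90/6 = 15; σ²_A = ((22−12)/6)² = 2.778
te_B = (2 + 4·7 + 18)/6 = 48/6 = 8; σ²_B = ((18−2)/6)² = 7.111
te_C = (7 + 4·10 + 13)/6 = 60/6 = 10; σ²_C = ((13−7)/6)² = 1.000
te_D = (12 + 4·13 + 20)/6 = 84/6 = 14; σ²_D = ((20−12)/6)² = 1.778
te_E = (6 + 4·7 + 14)/6 = 48/6 = 8; σ²_E = ((14−6)/6)² = 1.778
te_F = (5 + 4·10 + 15)/6 = 60/6 = 10; σ²_F = ((15−5)/6)² = 2.778

Forward pass:
ES_A = 0; EF_A = 15
ES_B = 0; EF_B = 8
ES_C = max(EF_A=15, EF_B=8) = 15; EF_C = 15+10 = 25
ES_D = max(EF_A=15, EF_B=8) = 15; EF_D = 15+14 = 29
ES_E = 8; EF_E = 8+8 = 16
ES_F = max(EF_C=25, EF_D=29, EF_E=16) = 29; EF_F = 29+10 = 39
Expected project duration μ = 39 days. Critical path: A → D → F.

Variance along critical path = 2.778 + 1.778 + 2.778 = 7.333; σ = √7.333 = 2.708 days.
Z = (40 − 39) / 2.708 = 0.369
P(T ≤ 40) = Φ(0.369) ≈ 0.644

0.644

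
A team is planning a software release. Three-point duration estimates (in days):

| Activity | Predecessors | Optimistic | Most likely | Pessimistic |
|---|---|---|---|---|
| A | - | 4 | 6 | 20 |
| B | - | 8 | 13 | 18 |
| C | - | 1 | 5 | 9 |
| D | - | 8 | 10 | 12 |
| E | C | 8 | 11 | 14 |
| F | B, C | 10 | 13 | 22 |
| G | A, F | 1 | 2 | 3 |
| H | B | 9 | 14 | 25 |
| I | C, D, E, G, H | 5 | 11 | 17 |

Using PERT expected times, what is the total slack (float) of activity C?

8 days

te_A = (4 + 4·6 + 20)/6 = 48/6 = 8
te_B = (8 + 4·13 + 18)/6 = 78/6 = 13
te_C = (1 + 4·5 + 9)/6 = 30/6 = 5
te_D = (8 + 4·10 + 12)/6 = 60/6 = 10
te_E = (8 + 4·11 + 14)/6 = 66/6 = 11
te_F = (10 + 4·13 + 22)/6 = 84/6 = 14
te_G = (1 + 4·2 + 3)/6 = 12/6 = 2
te_H = (9 + 4·14 + 25)/6 = 90/6 = 15
te_I = (5 + 4·11 + 17)/6 = 66/6 = 11

Forward pass:
ES_A = 0; EF_A = 8
ES_B = 0; EF_B = 13
ES_C = 0; EF_C = 5
ES_D = 0; EF_D = 10
ES_E = 5; EF_E = 5+11 = 16
ES_F = max(EF_B=13, EF_C=5) = 13; EF_F = 13+14 = 27
ES_G = max(EF_A=8, EF_F=27) = 27; EF_G = 27+2 = 29
ES_H = 13; EF_H = 13+15 = 28
ES_I = max(EF_C=5, EF_D=10, EF_E=16, EF_G=29, EF_H=28) = 29; EF_I = 29+11 = 40
Expected project duration μ = 40 days. Critical path: B → F → G → I.

Backward pass:
LF_I = 40; LS_I = 40−11 = 29
LF_H = LS_I = 29; LS_H = 29−15 = 14
LF_G = LS_I = 29; LS_G = 29−2 = 27
LF_F = LS_G = 27; LS_F = 27−14 = 13
LF_E = LS_I = 29; LS_E = 29−11 = 18
LF_D = LS_I = 29; LS_D = 29−10 = 19
LF_C = min(LS_E=18, LS_F=13, LS_I=29) = 13; LS_C = 13−5 = 8
LF_B = min(LS_F=13, LS_H=14) = 13; LS_B = 13−13 = 0
LF_A = LS_G = 27; LS_A = 27−8 = 19
Slack_C = LS_C − ES_C = 8 − 0 = 8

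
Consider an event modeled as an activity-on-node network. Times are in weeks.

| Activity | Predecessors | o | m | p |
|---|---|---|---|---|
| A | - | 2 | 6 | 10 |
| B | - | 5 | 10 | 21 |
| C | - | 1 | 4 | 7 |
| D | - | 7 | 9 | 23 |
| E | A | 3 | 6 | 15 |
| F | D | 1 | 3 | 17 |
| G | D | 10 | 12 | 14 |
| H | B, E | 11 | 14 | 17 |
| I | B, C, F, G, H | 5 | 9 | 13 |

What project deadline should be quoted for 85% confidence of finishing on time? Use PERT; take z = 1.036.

39.0 weeks

te_A = (2 + 4·6 + 10)/6 = 36/6 = 6; σ²_A = ((10−2)/6)² = 1.778
te_B = (5 + 4·10 + 21)/6 = 66/6 = 11; σ²_B = ((21−5)/6)² = 7.111
te_C = (1 + 4·4 + 7)/6 = 24/6 = 4; σ²_C = ((7−1)/6)² = 1.000
te_D = (7 + 4·9 + 23)/6 = 66/6 = 11; σ²_D = ((23−7)/6)² = 7.111
te_E = (3 + 4·6 + 15)/6 = 42/6 = 7; σ²_E = ((15−3)/6)² = 4.000
te_F = (1 + 4·3 + 17)/6 = 30/6 = 5; σ²_F = ((17−1)/6)² = 7.111
te_G = (10 + 4·12 + 14)/6 = 72/6 = 12; σ²_G = ((14−10)/6)² = 0.444
te_H = (11 + 4·14 + 17)/6 = 84/6 = 14; σ²_H = ((17−11)/6)² = 1.000
te_I = (5 + 4·9 + 13)/6 = 54/6 = 9; σ²_I = ((13−5)/6)² = 1.778

Forward pass:
ES_A = 0; EF_A = 6
ES_B = 0; EF_B = 11
ES_C = 0; EF_C = 4
ES_D = 0; EF_D = 11
ES_E = 6; EF_E = 6+7 = 13
ES_F = 11; EF_F = 11+5 = 16
ES_G = 11; EF_G = 11+12 = 23
ES_H = max(EF_B=11, EF_E=13) = 13; EF_H = 13+14 = 27
ES_I = max(EF_B=11, EF_C=4, EF_F=16, EF_G=23, EF_H=27) = 27; EF_I = 27+9 = 36
Expected project duration μ = 36 weeks. Critical path: A → E → H → I.

Variance along critical path = 1.778 + 4.000 + 1.000 + 1.778 = 8.556; σ = 2.925 weeks.
D = μ + z·σ = 36 + 1.036·2.925 = 39.0 weeks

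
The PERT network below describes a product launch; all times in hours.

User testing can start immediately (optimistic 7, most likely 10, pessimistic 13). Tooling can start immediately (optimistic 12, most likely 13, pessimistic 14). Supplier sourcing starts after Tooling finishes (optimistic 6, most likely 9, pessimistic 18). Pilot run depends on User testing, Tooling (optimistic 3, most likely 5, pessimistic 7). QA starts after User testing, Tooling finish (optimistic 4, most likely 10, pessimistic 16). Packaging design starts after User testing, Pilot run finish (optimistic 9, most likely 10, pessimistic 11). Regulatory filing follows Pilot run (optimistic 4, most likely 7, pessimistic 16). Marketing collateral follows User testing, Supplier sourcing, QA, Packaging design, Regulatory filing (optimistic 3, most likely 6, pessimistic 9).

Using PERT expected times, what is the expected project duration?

34 hours

te_User testing = (7 + 4·10 + 13)/6 = 60/6 = 10
te_Tooling = (12 + 4·13 + 14)/6 = 78/6 = 13
te_Supplier sourcing = (6 + 4·9 + 18)/6 = 60/6 = 10
te_Pilot run = (3 + 4·5 + 7)/6 = 30/6 = 5
te_QA = (4 + 4·10 + 16)/6 = 60/6 = 10
te_Packaging design = (9 + 4·10 + 11)/6 = 60/6 = 10
te_Regulatory filing = (4 + 4·7 + 16)/6 = 48/6 = 8
te_Marketing collateral = (3 + 4·6 + 9)/6 = 36/6 = 6

Forward pass:
ES_User testing = 0; EF_User testing = 10
ES_Tooling = 0; EF_Tooling = 13
ES_Supplier sourcing = 13; EF_Supplier sourcing = 13+10 = 23
ES_Pilot run = max(EF_User testing=10, EF_Tooling=13) = 13; EF_Pilot run = 13+5 = 18
ES_QA = max(EF_User testing=10, EF_Tooling=13) = 13; EF_QA = 13+10 = 23
ES_Packaging design = max(EF_User testing=10, EF_Pilot run=18) = 18; EF_Packaging design = 18+10 = 28
ES_Regulatory filing = 18; EF_Regulatory filing = 18+8 = 26
ES_Marketing collateral = max(EF_User testing=10, EF_Supplier sourcing=23, EF_QA=23, EF_Packaging design=28, EF_Regulatory filing=26) = 28; EF_Marketing collateral = 28+6 = 34
Expected project duration μ = 34 hours. Critical path: Tooling → Pilot run → Packaging design → Marketing collateral.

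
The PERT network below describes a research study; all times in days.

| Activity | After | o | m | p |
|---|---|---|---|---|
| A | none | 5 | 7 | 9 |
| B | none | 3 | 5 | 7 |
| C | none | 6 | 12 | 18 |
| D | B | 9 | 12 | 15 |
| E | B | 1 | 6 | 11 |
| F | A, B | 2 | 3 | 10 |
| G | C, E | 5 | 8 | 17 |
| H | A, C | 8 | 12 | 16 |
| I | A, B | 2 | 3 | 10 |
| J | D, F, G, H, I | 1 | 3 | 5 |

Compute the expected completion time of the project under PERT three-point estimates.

27 days

te_A = (5 + 4·7 + 9)/6 = 42/6 = 7
te_B = (3 + 4·5 + 7)/6 = 30/6 = 5
te_C = (6 + 4·12 + 18)/6 = 72/6 = 12
te_D = (9 + 4·12 + 15)/6 = 72/6 = 12
te_E = (1 + 4·6 + 11)/6 = 36/6 = 6
te_F = (2 + 4·3 + 10)/6 = 24/6 = 4
te_G = (5 + 4·8 + 17)/6 = 54/6 = 9
te_H = (8 + 4·12 + 16)/6 = 72/6 = 12
te_I = (2 + 4·3 + 10)/6 = 24/6 = 4
te_J = (1 + 4·3 + 5)/6 = 18/6 = 3

Forward pass:
ES_A = 0; EF_A = 7
ES_B = 0; EF_B = 5
ES_C = 0; EF_C = 12
ES_D = 5; EF_D = 5+12 = 17
ES_E = 5; EF_E = 5+6 = 11
ES_F = max(EF_A=7, EF_B=5) = 7; EF_F = 7+4 = 11
ES_G = max(EF_C=12, EF_E=11) = 12; EF_G = 12+9 = 21
ES_H = max(EF_A=7, EF_C=12) = 12; EF_H = 12+12 = 24
ES_I = max(EF_A=7, EF_B=5) = 7; EF_I = 7+4 = 11
ES_J = max(EF_D=17, EF_F=11, EF_G=21, EF_H=24, EF_I=11) = 24; EF_J = 24+3 = 27
Expected project duration μ = 27 days. Critical path: C → H → J.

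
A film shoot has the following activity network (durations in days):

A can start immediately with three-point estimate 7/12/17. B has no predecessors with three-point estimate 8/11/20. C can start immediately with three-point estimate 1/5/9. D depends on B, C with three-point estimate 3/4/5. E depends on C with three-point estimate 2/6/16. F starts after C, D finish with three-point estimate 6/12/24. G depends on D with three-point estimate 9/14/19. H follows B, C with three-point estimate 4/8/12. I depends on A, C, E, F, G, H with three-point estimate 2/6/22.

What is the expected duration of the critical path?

te_A = (7 + 4·12 + 17)/6 = 72/6 = 12
te_B = (8 + 4·11 + 20)/6 = 72/6 = 12
te_C = (1 + 4·5 + 9)/6 = 30/6 = 5
te_D = (3 + 4·4 + 5)/6 = 24/6 = 4
te_E = (2 + 4·6 + 16)/6 = 42/6 = 7
te_F = (6 + 4·12 + 24)/6 = 78/6 = 13
te_G = (9 + 4·14 + 19)/6 = 84/6 = 14
te_H = (4 + 4·8 + 12)/6 = 48/6 = 8
te_I = (2 + 4·6 + 22)/6 = 48/6 = 8

Forward pass:
ES_A = 0; EF_A = 12
ES_B = 0; EF_B = 12
ES_C = 0; EF_C = 5
ES_D = max(EF_B=12, EF_C=5) = 12; EF_D = 12+4 = 16
ES_E = 5; EF_E = 5+7 = 12
ES_F = max(EF_C=5, EF_D=16) = 16; EF_F = 16+13 = 29
ES_G = 16; EF_G = 16+14 = 30
ES_H = max(EF_B=12, EF_C=5) = 12; EF_H = 12+8 = 20
ES_I = max(EF_A=12, EF_C=5, EF_E=12, EF_F=29, EF_G=30, EF_H=20) = 30; EF_I = 30+8 = 38
Expected project duration μ = 38 days. Critical path: B → D → G → I.

38 days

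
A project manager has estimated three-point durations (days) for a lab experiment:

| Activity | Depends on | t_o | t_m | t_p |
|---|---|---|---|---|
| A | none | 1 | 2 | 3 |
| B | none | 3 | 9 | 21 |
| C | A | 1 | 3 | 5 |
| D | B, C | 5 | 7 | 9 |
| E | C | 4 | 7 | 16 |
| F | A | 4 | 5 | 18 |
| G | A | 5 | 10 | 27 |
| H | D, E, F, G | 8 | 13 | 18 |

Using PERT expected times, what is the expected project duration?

te_A = (1 + 4·2 + 3)/6 = 12/6 = 2
te_B = (3 + 4·9 + 21)/6 = 60/6 = 10
te_C = (1 + 4·3 + 5)/6 = 18/6 = 3
te_D = (5 + 4·7 + 9)/6 = 42/6 = 7
te_E = (4 + 4·7 + 16)/6 = 48/6 = 8
te_F = (4 + 4·5 + 18)/6 = 42/6 = 7
te_G = (5 + 4·10 + 27)/6 = 72/6 = 12
te_H = (8 + 4·13 + 18)/6 = 78/6 = 13

Forward pass:
ES_A = 0; EF_A = 2
ES_B = 0; EF_B = 10
ES_C = 2; EF_C = 2+3 = 5
ES_D = max(EF_B=10, EF_C=5) = 10; EF_D = 10+7 = 17
ES_E = 5; EF_E = 5+8 = 13
ES_F = 2; EF_F = 2+7 = 9
ES_G = 2; EF_G = 2+12 = 14
ES_H = max(EF_D=17, EF_E=13, EF_F=9, EF_G=14) = 17; EF_H = 17+13 = 30
Expected project duration μ = 30 days. Critical path: B → D → H.

30 days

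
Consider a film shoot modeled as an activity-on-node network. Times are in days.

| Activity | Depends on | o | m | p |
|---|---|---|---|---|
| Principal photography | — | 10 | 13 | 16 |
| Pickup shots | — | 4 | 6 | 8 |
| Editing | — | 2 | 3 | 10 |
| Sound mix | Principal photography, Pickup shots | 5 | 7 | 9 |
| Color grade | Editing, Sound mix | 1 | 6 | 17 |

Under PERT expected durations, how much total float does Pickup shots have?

7 days

te_Principal photography = (10 + 4·13 + 16)/6 = 78/6 = 13
te_Pickup shots = (4 + 4·6 + 8)/6 = 36/6 = 6
te_Editing = (2 + 4·3 + 10)/6 = 24/6 = 4
te_Sound mix = (5 + 4·7 + 9)/6 = 42/6 = 7
te_Color grade = (1 + 4·6 + 17)/6 = 42/6 = 7

Forward pass:
ES_Principal photography = 0; EF_Principal photography = 13
ES_Pickup shots = 0; EF_Pickup shots = 6
ES_Editing = 0; EF_Editing = 4
ES_Sound mix = max(EF_Principal photography=13, EF_Pickup shots=6) = 13; EF_Sound mix = 13+7 = 20
ES_Color grade = max(EF_Editing=4, EF_Sound mix=20) = 20; EF_Color grade = 20+7 = 27
Expected project duration μ = 27 days. Critical path: Principal photography → Sound mix → Color grade.

Backward pass:
LF_Color grade = 27; LS_Color grade = 27−7 = 20
LF_Sound mix = LS_Color grade = 20; LS_Sound mix = 20−7 = 13
LF_Editing = LS_Color grade = 20; LS_Editing = 20−4 = 16
LF_Pickup shots = LS_Sound mix = 13; LS_Pickup shots = 13−6 = 7
LF_Principal photography = LS_Sound mix = 13; LS_Principal photography = 13−13 = 0
Slack_Pickup shots = LS_Pickup shots − ES_Pickup shots = 7 − 0 = 7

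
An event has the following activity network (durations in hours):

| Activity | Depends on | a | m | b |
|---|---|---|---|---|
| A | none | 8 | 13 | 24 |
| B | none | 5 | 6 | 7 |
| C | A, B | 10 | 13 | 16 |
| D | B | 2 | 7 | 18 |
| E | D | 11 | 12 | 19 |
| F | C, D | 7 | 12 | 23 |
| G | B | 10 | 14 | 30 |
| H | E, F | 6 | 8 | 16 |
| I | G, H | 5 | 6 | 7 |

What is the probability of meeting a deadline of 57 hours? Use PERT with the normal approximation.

te_A = (8 + 4·13 + 24)/6 = 84/6 = 14; σ²_A = ((24−8)/6)² = 7.111
te_B = (5 + 4·6 + 7)/6 = 36/6 = 6; σ²_B = ((7−5)/6)² = 0.111
te_C = (10 + 4·13 + 16)/6 = 78/6 = 13; σ²_C = ((16−10)/6)² = 1.000
te_D = (2 + 4·7 + 18)/6 = 48/6 = 8; σ²_D = ((18−2)/6)² = 7.111
te_E = (11 + 4·12 + 19)/6 = 78/6 = 13; σ²_E = ((19−11)/6)² = 1.778
te_F = (7 + 4·12 + 23)/6 = 78/6 = 13; σ²_F = ((23−7)/6)² = 7.111
te_G = (10 + 4·14 + 30)/6 = 96/6 = 16; σ²_G = ((30−10)/6)² = 11.111
te_H = (6 + 4·8 + 16)/6 = 54/6 = 9; σ²_H = ((16−6)/6)² = 2.778
te_I = (5 + 4·6 + 7)/6 = 36/6 = 6; σ²_I = ((7−5)/6)² = 0.111

Forward pass:
ES_A = 0; EF_A = 14
ES_B = 0; EF_B = 6
ES_C = max(EF_A=14, EF_B=6) = 14; EF_C = 14+13 = 27
ES_D = 6; EF_D = 6+8 = 14
ES_E = 14; EF_E = 14+13 = 27
ES_F = max(EF_C=27, EF_D=14) = 27; EF_F = 27+13 = 40
ES_G = 6; EF_G = 6+16 = 22
ES_H = max(EF_E=27, EF_F=40) = 40; EF_H = 40+9 = 49
ES_I = max(EF_G=22, EF_H=49) = 49; EF_I = 49+6 = 55
Expected project duration μ = 55 hours. Critical path: A → C → F → H → I.

Variance along critical path = 7.111 + 1.000 + 7.111 + 2.778 + 0.111 = 18.111; σ = √18.111 = 4.256 hours.
Z = (57 − 55) / 4.256 = 0.470
P(T ≤ 57) = Φ(0.470) ≈ 0.681

0.681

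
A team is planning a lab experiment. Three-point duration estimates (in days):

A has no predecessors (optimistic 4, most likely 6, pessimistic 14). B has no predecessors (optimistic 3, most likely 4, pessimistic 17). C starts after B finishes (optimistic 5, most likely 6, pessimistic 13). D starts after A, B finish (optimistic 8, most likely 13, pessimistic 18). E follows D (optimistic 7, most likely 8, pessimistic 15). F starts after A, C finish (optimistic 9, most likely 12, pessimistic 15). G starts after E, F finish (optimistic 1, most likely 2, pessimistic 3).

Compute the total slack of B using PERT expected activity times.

1 days

te_A = (4 + 4·6 + 14)/6 = 42/6 = 7
te_B = (3 + 4·4 + 17)/6 = 36/6 = 6
te_C = (5 + 4·6 + 13)/6 = 42/6 = 7
te_D = (8 + 4·13 + 18)/6 = 78/6 = 13
te_E = (7 + 4·8 + 15)/6 = 54/6 = 9
te_F = (9 + 4·12 + 15)/6 = 72/6 = 12
te_G = (1 + 4·2 + 3)/6 = 12/6 = 2

Forward pass:
ES_A = 0; EF_A = 7
ES_B = 0; EF_B = 6
ES_C = 6; EF_C = 6+7 = 13
ES_D = max(EF_A=7, EF_B=6) = 7; EF_D = 7+13 = 20
ES_E = 20; EF_E = 20+9 = 29
ES_F = max(EF_A=7, EF_C=13) = 13; EF_F = 13+12 = 25
ES_G = max(EF_E=29, EF_F=25) = 29; EF_G = 29+2 = 31
Expected project duration μ = 31 days. Critical path: A → D → E → G.

Backward pass:
LF_G = 31; LS_G = 31−2 = 29
LF_F = LS_G = 29; LS_F = 29−12 = 17
LF_E = LS_G = 29; LS_E = 29−9 = 20
LF_D = LS_E = 20; LS_D = 20−13 = 7
LF_C = LS_F = 17; LS_C = 17−7 = 10
LF_B = min(LS_C=10, LS_D=7) = 7; LS_B = 7−6 = 1
LF_A = min(LS_D=7, LS_F=17) = 7; LS_A = 7−7 = 0
Slack_B = LS_B − ES_B = 1 − 0 = 1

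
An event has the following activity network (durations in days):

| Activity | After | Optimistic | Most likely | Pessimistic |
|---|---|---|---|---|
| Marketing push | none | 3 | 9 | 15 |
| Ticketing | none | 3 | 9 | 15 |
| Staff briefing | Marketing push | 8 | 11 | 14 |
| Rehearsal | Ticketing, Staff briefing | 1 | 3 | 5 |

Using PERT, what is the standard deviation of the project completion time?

te_Marketing push = (3 + 4·9 + 15)/6 = 54/6 = 9; σ²_Marketing push = ((15−3)/6)² = 4.000
te_Ticketing = (3 + 4·9 + 15)/6 = 54/6 = 9; σ²_Ticketing = ((15−3)/6)² = 4.000
te_Staff briefing = (8 + 4·11 + 14)/6 = 66/6 = 11; σ²_Staff briefing = ((14−8)/6)² = 1.000
te_Rehearsal = (1 + 4·3 + 5)/6 = 18/6 = 3; σ²_Rehearsal = ((5−1)/6)² = 0.444

Forward pass:
ES_Marketing push = 0; EF_Marketing push = 9
ES_Ticketing = 0; EF_Ticketing = 9
ES_Staff briefing = 9; EF_Staff briefing = 9+11 = 20
ES_Rehearsal = max(EF_Ticketing=9, EF_Staff briefing=20) = 20; EF_Rehearsal = 20+3 = 23
Expected project duration μ = 23 days. Critical path: Marketing push → Staff briefing → Rehearsal.

Variance along critical path = 4.000 + 1.000 + 0.444 = 5.444
σ = √5.444 = 2.333 days

2.33 days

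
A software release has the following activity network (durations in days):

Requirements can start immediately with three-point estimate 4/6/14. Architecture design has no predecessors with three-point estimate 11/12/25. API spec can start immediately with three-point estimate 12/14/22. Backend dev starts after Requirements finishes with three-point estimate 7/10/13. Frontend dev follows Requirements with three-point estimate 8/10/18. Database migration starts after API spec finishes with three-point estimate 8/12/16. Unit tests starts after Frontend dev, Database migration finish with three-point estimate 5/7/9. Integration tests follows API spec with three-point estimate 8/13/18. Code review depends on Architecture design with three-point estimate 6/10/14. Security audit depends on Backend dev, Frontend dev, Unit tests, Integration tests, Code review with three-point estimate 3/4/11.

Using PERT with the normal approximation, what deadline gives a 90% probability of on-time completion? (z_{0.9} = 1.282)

42.3 days

te_Requirements = (4 + 4·6 + 14)/6 = 42/6 = 7; σ²_Requirements = ((14−4)/6)² = 2.778
te_Architecture design = (11 + 4·12 + 25)/6 = 84/6 = 14; σ²_Architecture design = ((25−11)/6)² = 5.444
te_API spec = (12 + 4·14 + 22)/6 = 90/6 = 15; σ²_API spec = ((22−12)/6)² = 2.778
te_Backend dev = (7 + 4·10 + 13)/6 = 60/6 = 10; σ²_Backend dev = ((13−7)/6)² = 1.000
te_Frontend dev = (8 + 4·10 + 18)/6 = 66/6 = 11; σ²_Frontend dev = ((18−8)/6)² = 2.778
te_Database migration = (8 + 4·12 + 16)/6 = 72/6 = 12; σ²_Database migration = ((16−8)/6)² = 1.778
te_Unit tests = (5 + 4·7 + 9)/6 = 42/6 = 7; σ²_Unit tests = ((9−5)/6)² = 0.444
te_Integration tests = (8 + 4·13 + 18)/6 = 78/6 = 13; σ²_Integration tests = ((18−8)/6)² = 2.778
te_Code review = (6 + 4·10 + 14)/6 = 60/6 = 10; σ²_Code review = ((14−6)/6)² = 1.778
te_Security audit = (3 + 4·4 + 11)/6 = 30/6 = 5; σ²_Security audit = ((11−3)/6)² = 1.778

Forward pass:
ES_Requirements = 0; EF_Requirements = 7
ES_Architecture design = 0; EF_Architecture design = 14
ES_API spec = 0; EF_API spec = 15
ES_Backend dev = 7; EF_Backend dev = 7+10 = 17
ES_Frontend dev = 7; EF_Frontend dev = 7+11 = 18
ES_Database migration = 15; EF_Database migration = 15+12 = 27
ES_Unit tests = max(EF_Frontend dev=18, EF_Database migration=27) = 27; EF_Unit tests = 27+7 = 34
ES_Integration tests = 15; EF_Integration tests = 15+13 = 28
ES_Code review = 14; EF_Code review = 14+10 = 24
ES_Security audit = max(EF_Backend dev=17, EF_Frontend dev=18, EF_Unit tests=34, EF_Integration tests=28, EF_Code review=24) = 34; EF_Security audit = 34+5 = 39
Expected project duration μ = 39 days. Critical path: API spec → Database migration → Unit tests → Security audit.

Variance along critical path = 2.778 + 1.778 + 0.444 + 1.778 = 6.778; σ = 2.603 days.
D = μ + z·σ = 39 + 1.282·2.603 = 42.3 days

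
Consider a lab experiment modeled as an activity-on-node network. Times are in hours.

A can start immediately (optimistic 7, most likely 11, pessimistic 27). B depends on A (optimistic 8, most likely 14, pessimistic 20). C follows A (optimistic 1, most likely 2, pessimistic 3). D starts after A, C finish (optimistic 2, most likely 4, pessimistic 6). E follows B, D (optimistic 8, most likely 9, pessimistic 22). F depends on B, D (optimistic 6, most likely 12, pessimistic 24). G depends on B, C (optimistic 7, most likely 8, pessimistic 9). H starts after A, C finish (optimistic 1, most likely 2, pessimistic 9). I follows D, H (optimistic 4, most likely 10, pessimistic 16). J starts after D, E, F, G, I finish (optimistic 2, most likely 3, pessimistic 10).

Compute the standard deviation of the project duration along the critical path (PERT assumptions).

te_A = (7 + 4·11 + 27)/6 = 78/6 = 13; σ²_A = ((27−7)/6)² = 11.111
te_B = (8 + 4·14 + 20)/6 = 84/6 = 14; σ²_B = ((20−8)/6)² = 4.000
te_C = (1 + 4·2 + 3)/6 = 12/6 = 2; σ²_C = ((3−1)/6)² = 0.111
te_D = (2 + 4·4 + 6)/6 = 24/6 = 4; σ²_D = ((6−2)/6)² = 0.444
te_E = (8 + 4·9 + 22)/6 = 66/6 = 11; σ²_E = ((22−8)/6)² = 5.444
te_F = (6 + 4·12 + 24)/6 = 78/6 = 13; σ²_F = ((24−6)/6)² = 9.000
te_G = (7 + 4·8 + 9)/6 = 48/6 = 8; σ²_G = ((9−7)/6)² = 0.111
te_H = (1 + 4·2 + 9)/6 = 18/6 = 3; σ²_H = ((9−1)/6)² = 1.778
te_I = (4 + 4·10 + 16)/6 = 60/6 = 10; σ²_I = ((16−4)/6)² = 4.000
te_J = (2 + 4·3 + 10)/6 = 24/6 = 4; σ²_J = ((10−2)/6)² = 1.778

Forward pass:
ES_A = 0; EF_A = 13
ES_B = 13; EF_B = 13+14 = 27
ES_C = 13; EF_C = 13+2 = 15
ES_D = max(EF_A=13, EF_C=15) = 15; EF_D = 15+4 = 19
ES_E = max(EF_B=27, EF_D=19) = 27; EF_E = 27+11 = 38
ES_F = max(EF_B=27, EF_D=19) = 27; EF_F = 27+13 = 40
ES_G = max(EF_B=27, EF_C=15) = 27; EF_G = 27+8 = 35
ES_H = max(EF_A=13, EF_C=15) = 15; EF_H = 15+3 = 18
ES_I = max(EF_D=19, EF_H=18) = 19; EF_I = 19+10 = 29
ES_J = max(EF_D=19, EF_E=38, EF_F=40, EF_G=35, EF_I=29) = 40; EF_J = 40+4 = 44
Expected project duration μ = 44 hours. Critical path: A → B → F → J.

Variance along critical path = 11.111 + 4.000 + 9.000 + 1.778 = 25.889
σ = √25.889 = 5.088 hours

5.09 hours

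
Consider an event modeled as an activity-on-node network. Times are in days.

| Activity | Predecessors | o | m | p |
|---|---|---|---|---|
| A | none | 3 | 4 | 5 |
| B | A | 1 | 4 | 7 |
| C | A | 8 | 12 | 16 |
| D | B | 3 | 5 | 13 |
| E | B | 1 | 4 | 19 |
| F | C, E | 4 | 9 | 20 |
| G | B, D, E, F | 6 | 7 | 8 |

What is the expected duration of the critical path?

33 days

te_A = (3 + 4·4 + 5)/6 = 24/6 = 4
te_B = (1 + 4·4 + 7)/6 = 24/6 = 4
te_C = (8 + 4·12 + 16)/6 = 72/6 = 12
te_D = (3 + 4·5 + 13)/6 = 36/6 = 6
te_E = (1 + 4·4 + 19)/6 = 36/6 = 6
te_F = (4 + 4·9 + 20)/6 = 60/6 = 10
te_G = (6 + 4·7 + 8)/6 = 42/6 = 7

Forward pass:
ES_A = 0; EF_A = 4
ES_B = 4; EF_B = 4+4 = 8
ES_C = 4; EF_C = 4+12 = 16
ES_D = 8; EF_D = 8+6 = 14
ES_E = 8; EF_E = 8+6 = 14
ES_F = max(EF_C=16, EF_E=14) = 16; EF_F = 16+10 = 26
ES_G = max(EF_B=8, EF_D=14, EF_E=14, EF_F=26) = 26; EF_G = 26+7 = 33
Expected project duration μ = 33 days. Critical path: A → C → F → G.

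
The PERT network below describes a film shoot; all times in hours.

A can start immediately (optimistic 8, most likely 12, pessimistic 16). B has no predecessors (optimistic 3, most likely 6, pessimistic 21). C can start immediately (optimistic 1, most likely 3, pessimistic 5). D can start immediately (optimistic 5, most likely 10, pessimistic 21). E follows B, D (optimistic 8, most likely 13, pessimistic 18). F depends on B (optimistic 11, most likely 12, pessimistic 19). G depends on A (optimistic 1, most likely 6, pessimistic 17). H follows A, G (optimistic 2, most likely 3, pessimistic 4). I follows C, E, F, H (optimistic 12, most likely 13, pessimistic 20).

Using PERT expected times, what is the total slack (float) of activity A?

2 hours

te_A = (8 + 4·12 + 16)/6 = 72/6 = 12
te_B = (3 + 4·6 + 21)/6 = 48/6 = 8
te_C = (1 + 4·3 + 5)/6 = 18/6 = 3
te_D = (5 + 4·10 + 21)/6 = 66/6 = 11
te_E = (8 + 4·13 + 18)/6 = 78/6 = 13
te_F = (11 + 4·12 + 19)/6 = 78/6 = 13
te_G = (1 + 4·6 + 17)/6 = 42/6 = 7
te_H = (2 + 4·3 + 4)/6 = 18/6 = 3
te_I = (12 + 4·13 + 20)/6 = 84/6 = 14

Forward pass:
ES_A = 0; EF_A = 12
ES_B = 0; EF_B = 8
ES_C = 0; EF_C = 3
ES_D = 0; EF_D = 11
ES_E = max(EF_B=8, EF_D=11) = 11; EF_E = 11+13 = 24
ES_F = 8; EF_F = 8+13 = 21
ES_G = 12; EF_G = 12+7 = 19
ES_H = max(EF_A=12, EF_G=19) = 19; EF_H = 19+3 = 22
ES_I = max(EF_C=3, EF_E=24, EF_F=21, EF_H=22) = 24; EF_I = 24+14 = 38
Expected project duration μ = 38 hours. Critical path: D → E → I.

Backward pass:
LF_I = 38; LS_I = 38−14 = 24
LF_H = LS_I = 24; LS_H = 24−3 = 21
LF_G = LS_H = 21; LS_G = 21−7 = 14
LF_F = LS_I = 24; LS_F = 24−13 = 11
LF_E = LS_I = 24; LS_E = 24−13 = 11
LF_D = LS_E = 11; LS_D = 11−11 = 0
LF_C = LS_I = 24; LS_C = 24−3 = 21
LF_B = min(LS_E=11, LS_F=11) = 11; LS_B = 11−8 = 3
LF_A = min(LS_G=14, LS_H=21) = 14; LS_A = 14−12 = 2
Slack_A = LS_A − ES_A = 2 − 0 = 2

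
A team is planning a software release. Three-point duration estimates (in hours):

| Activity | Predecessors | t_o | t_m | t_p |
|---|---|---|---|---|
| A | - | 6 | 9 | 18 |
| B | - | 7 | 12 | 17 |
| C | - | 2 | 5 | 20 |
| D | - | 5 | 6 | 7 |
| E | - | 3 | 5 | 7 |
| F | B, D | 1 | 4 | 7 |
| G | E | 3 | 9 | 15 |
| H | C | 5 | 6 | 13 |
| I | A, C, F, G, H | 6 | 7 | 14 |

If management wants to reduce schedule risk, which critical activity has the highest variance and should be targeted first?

te_A = (6 + 4·9 + 18)/6 = 60/6 = 10; σ²_A = ((18−6)/6)² = 4.000
te_B = (7 + 4·12 + 17)/6 = 72/6 = 12; σ²_B = ((17−7)/6)² = 2.778
te_C = (2 + 4·5 + 20)/6 = 42/6 = 7; σ²_C = ((20−2)/6)² = 9.000
te_D = (5 + 4·6 + 7)/6 = 36/6 = 6; σ²_D = ((7−5)/6)² = 0.111
te_E = (3 + 4·5 + 7)/6 = 30/6 = 5; σ²_E = ((7−3)/6)² = 0.444
te_F = (1 + 4·4 + 7)/6 = 24/6 = 4; σ²_F = ((7−1)/6)² = 1.000
te_G = (3 + 4·9 + 15)/6 = 54/6 = 9; σ²_G = ((15−3)/6)² = 4.000
te_H = (5 + 4·6 + 13)/6 = 42/6 = 7; σ²_H = ((13−5)/6)² = 1.778
te_I = (6 + 4·7 + 14)/6 = 48/6 = 8; σ²_I = ((14−6)/6)² = 1.778

Forward pass:
ES_A = 0; EF_A = 10
ES_B = 0; EF_B = 12
ES_C = 0; EF_C = 7
ES_D = 0; EF_D = 6
ES_E = 0; EF_E = 5
ES_F = max(EF_B=12, EF_D=6) = 12; EF_F = 12+4 = 16
ES_G = 5; EF_G = 5+9 = 14
ES_H = 7; EF_H = 7+7 = 14
ES_I = max(EF_A=10, EF_C=7, EF_F=16, EF_G=14, EF_H=14) = 16; EF_I = 16+8 = 24
Expected project duration μ = 24 hours. Critical path: B → F → I.

Variances on critical path: σ²_B=2.778, σ²_F=1.000, σ²_I=1.778.
Largest is σ²_B = 2.778.

B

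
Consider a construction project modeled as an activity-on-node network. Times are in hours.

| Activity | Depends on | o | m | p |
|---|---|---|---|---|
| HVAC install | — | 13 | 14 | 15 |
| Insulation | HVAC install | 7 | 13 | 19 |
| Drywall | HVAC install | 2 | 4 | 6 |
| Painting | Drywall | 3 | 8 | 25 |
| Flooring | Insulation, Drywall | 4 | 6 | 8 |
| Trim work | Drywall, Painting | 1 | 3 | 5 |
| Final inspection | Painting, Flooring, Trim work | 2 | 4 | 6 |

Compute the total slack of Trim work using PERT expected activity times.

te_HVAC install = (13 + 4·14 + 15)/6 = 84/6 = 14
te_Insulation = (7 + 4·13 + 19)/6 = 78/6 = 13
te_Drywall = (2 + 4·4 + 6)/6 = 24/6 = 4
te_Painting = (3 + 4·8 + 25)/6 = 60/6 = 10
te_Flooring = (4 + 4·6 + 8)/6 = 36/6 = 6
te_Trim work = (1 + 4·3 + 5)/6 = 18/6 = 3
te_Final inspection = (2 + 4·4 + 6)/6 = 24/6 = 4

Forward pass:
ES_HVAC install = 0; EF_HVAC install = 14
ES_Insulation = 14; EF_Insulation = 14+13 = 27
ES_Drywall = 14; EF_Drywall = 14+4 = 18
ES_Painting = 18; EF_Painting = 18+10 = 28
ES_Flooring = max(EF_Insulation=27, EF_Drywall=18) = 27; EF_Flooring = 27+6 = 33
ES_Trim work = max(EF_Drywall=18, EF_Painting=28) = 28; EF_Trim work = 28+3 = 31
ES_Final inspection = max(EF_Painting=28, EF_Flooring=33, EF_Trim work=31) = 33; EF_Final inspection = 33+4 = 37
Expected project duration μ = 37 hours. Critical path: HVAC install → Insulation → Flooring → Final inspection.

Backward pass:
LF_Final inspection = 37; LS_Final inspection = 37−4 = 33
LF_Trim work = LS_Final inspection = 33; LS_Trim work = 33−3 = 30
LF_Flooring = LS_Final inspection = 33; LS_Flooring = 33−6 = 27
LF_Painting = min(LS_Trim work=30, LS_Final inspection=33) = 30; LS_Painting = 30−10 = 20
LF_Drywall = min(LS_Painting=20, LS_Flooring=27, LS_Trim work=30) = 20; LS_Drywall = 20−4 = 16
LF_Insulation = LS_Flooring = 27; LS_Insulation = 27−13 = 14
LF_HVAC install = min(LS_Insulation=14, LS_Drywall=16) = 14; LS_HVAC install = 14−14 = 0
Slack_Trim work = LS_Trim work − ES_Trim work = 30 − 28 = 2

2 hours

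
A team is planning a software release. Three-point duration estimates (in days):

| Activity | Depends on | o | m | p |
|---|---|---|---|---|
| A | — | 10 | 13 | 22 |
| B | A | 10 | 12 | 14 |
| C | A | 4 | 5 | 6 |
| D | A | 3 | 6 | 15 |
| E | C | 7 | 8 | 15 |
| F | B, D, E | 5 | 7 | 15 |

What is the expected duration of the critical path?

36 days

te_A = (10 + 4·13 + 22)/6 = 84/6 = 14
te_B = (10 + 4·12 + 14)/6 = 72/6 = 12
te_C = (4 + 4·5 + 6)/6 = 30/6 = 5
te_D = (3 + 4·6 + 15)/6 = 42/6 = 7
te_E = (7 + 4·8 + 15)/6 = 54/6 = 9
te_F = (5 + 4·7 + 15)/6 = 48/6 = 8

Forward pass:
ES_A = 0; EF_A = 14
ES_B = 14; EF_B = 14+12 = 26
ES_C = 14; EF_C = 14+5 = 19
ES_D = 14; EF_D = 14+7 = 21
ES_E = 19; EF_E = 19+9 = 28
ES_F = max(EF_B=26, EF_D=21, EF_E=28) = 28; EF_F = 28+8 = 36
Expected project duration μ = 36 days. Critical path: A → C → E → F.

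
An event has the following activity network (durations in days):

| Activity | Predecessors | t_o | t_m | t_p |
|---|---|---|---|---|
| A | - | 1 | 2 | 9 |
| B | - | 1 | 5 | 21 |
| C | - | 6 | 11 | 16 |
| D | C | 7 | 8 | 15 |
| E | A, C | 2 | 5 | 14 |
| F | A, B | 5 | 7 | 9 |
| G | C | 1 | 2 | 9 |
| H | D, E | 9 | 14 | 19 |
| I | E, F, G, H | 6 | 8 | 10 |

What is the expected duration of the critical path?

te_A = (1 + 4·2 + 9)/6 = 18/6 = 3
te_B = (1 + 4·5 + 21)/6 = 42/6 = 7
te_C = (6 + 4·11 + 16)/6 = 66/6 = 11
te_D = (7 + 4·8 + 15)/6 = 54/6 = 9
te_E = (2 + 4·5 + 14)/6 = 36/6 = 6
te_F = (5 + 4·7 + 9)/6 = 42/6 = 7
te_G = (1 + 4·2 + 9)/6 = 18/6 = 3
te_H = (9 + 4·14 + 19)/6 = 84/6 = 14
te_I = (6 + 4·8 + 10)/6 = 48/6 = 8

Forward pass:
ES_A = 0; EF_A = 3
ES_B = 0; EF_B = 7
ES_C = 0; EF_C = 11
ES_D = 11; EF_D = 11+9 = 20
ES_E = max(EF_A=3, EF_C=11) = 11; EF_E = 11+6 = 17
ES_F = max(EF_A=3, EF_B=7) = 7; EF_F = 7+7 = 14
ES_G = 11; EF_G = 11+3 = 14
ES_H = max(EF_D=20, EF_E=17) = 20; EF_H = 20+14 = 34
ES_I = max(EF_E=17, EF_F=14, EF_G=14, EF_H=34) = 34; EF_I = 34+8 = 42
Expected project duration μ = 42 days. Critical path: C → D → H → I.

42 days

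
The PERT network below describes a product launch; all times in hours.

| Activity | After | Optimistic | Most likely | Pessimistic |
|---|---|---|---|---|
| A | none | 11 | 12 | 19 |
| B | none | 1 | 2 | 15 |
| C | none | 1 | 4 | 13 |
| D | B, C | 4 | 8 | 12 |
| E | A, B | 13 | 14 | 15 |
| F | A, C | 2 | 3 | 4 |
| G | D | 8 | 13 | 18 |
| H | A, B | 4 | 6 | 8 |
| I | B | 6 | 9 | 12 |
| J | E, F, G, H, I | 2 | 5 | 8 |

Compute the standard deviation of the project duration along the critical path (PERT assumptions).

1.70 hours

te_A = (11 + 4·12 + 19)/6 = 78/6 = 13; σ²_A = ((19−11)/6)² = 1.778
te_B = (1 + 4·2 + 15)/6 = 24/6 = 4; σ²_B = ((15−1)/6)² = 5.444
te_C = (1 + 4·4 + 13)/6 = 30/6 = 5; σ²_C = ((13−1)/6)² = 4.000
te_D = (4 + 4·8 + 12)/6 = 48/6 = 8; σ²_D = ((12−4)/6)² = 1.778
te_E = (13 + 4·14 + 15)/6 = 84/6 = 14; σ²_E = ((15−13)/6)² = 0.111
te_F = (2 + 4·3 + 4)/6 = 18/6 = 3; σ²_F = ((4−2)/6)² = 0.111
te_G = (8 + 4·13 + 18)/6 = 78/6 = 13; σ²_G = ((18−8)/6)² = 2.778
te_H = (4 + 4·6 + 8)/6 = 36/6 = 6; σ²_H = ((8−4)/6)² = 0.444
te_I = (6 + 4·9 + 12)/6 = 54/6 = 9; σ²_I = ((12−6)/6)² = 1.000
te_J = (2 + 4·5 + 8)/6 = 30/6 = 5; σ²_J = ((8−2)/6)² = 1.000

Forward pass:
ES_A = 0; EF_A = 13
ES_B = 0; EF_B = 4
ES_C = 0; EF_C = 5
ES_D = max(EF_B=4, EF_C=5) = 5; EF_D = 5+8 = 13
ES_E = max(EF_A=13, EF_B=4) = 13; EF_E = 13+14 = 27
ES_F = max(EF_A=13, EF_C=5) = 13; EF_F = 13+3 = 16
ES_G = 13; EF_G = 13+13 = 26
ES_H = max(EF_A=13, EF_B=4) = 13; EF_H = 13+6 = 19
ES_I = 4; EF_I = 4+9 = 13
ES_J = max(EF_E=27, EF_F=16, EF_G=26, EF_H=19, EF_I=13) = 27; EF_J = 27+5 = 32
Expected project duration μ = 32 hours. Critical path: A → E → J.

Variance along critical path = 1.778 + 0.111 + 1.000 = 2.889
σ = √2.889 = 1.700 hours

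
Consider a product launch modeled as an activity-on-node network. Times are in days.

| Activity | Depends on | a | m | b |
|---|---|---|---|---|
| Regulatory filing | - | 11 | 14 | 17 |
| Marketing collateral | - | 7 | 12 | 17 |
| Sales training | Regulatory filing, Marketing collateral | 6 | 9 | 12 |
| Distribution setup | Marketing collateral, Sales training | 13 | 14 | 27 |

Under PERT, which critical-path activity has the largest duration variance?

te_Regulatory filing = (11 + 4·14 + 17)/6 = 84/6 = 14; σ²_Regulatory filing = ((17−11)/6)² = 1.000
te_Marketing collateral = (7 + 4·12 + 17)/6 = 72/6 = 12; σ²_Marketing collateral = ((17−7)/6)² = 2.778
te_Sales training = (6 + 4·9 + 12)/6 = 54/6 = 9; σ²_Sales training = ((12−6)/6)² = 1.000
te_Distribution setup = (13 + 4·14 + 27)/6 = 96/6 = 16; σ²_Distribution setup = ((27−13)/6)² = 5.444

Forward pass:
ES_Regulatory filing = 0; EF_Regulatory filing = 14
ES_Marketing collateral = 0; EF_Marketing collateral = 12
ES_Sales training = max(EF_Regulatory filing=14, EF_Marketing collateral=12) = 14; EF_Sales training = 14+9 = 23
ES_Distribution setup = max(EF_Marketing collateral=12, EF_Sales training=23) = 23; EF_Distribution setup = 23+16 = 39
Expected project duration μ = 39 days. Critical path: Regulatory filing → Sales training → Distribution setup.

Variances on critical path: σ²_Regulatory filing=1.000, σ²_Sales training=1.000, σ²_Distribution setup=5.444.
Largest is σ²_Distribution setup = 5.444.

Distribution setup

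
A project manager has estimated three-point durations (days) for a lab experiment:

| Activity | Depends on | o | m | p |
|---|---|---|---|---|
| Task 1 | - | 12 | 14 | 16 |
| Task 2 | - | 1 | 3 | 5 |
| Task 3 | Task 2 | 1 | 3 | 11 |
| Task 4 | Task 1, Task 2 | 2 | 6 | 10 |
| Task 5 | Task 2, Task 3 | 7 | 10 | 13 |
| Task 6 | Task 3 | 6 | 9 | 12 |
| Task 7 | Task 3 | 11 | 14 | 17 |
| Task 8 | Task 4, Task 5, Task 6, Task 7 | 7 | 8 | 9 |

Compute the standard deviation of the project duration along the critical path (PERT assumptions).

te_Task 1 = (12 + 4·14 + 16)/6 = 84/6 = 14; σ²_Task 1 = ((16−12)/6)² = 0.444
te_Task 2 = (1 + 4·3 + 5)/6 = 18/6 = 3; σ²_Task 2 = ((5−1)/6)² = 0.444
te_Task 3 = (1 + 4·3 + 11)/6 = 24/6 = 4; σ²_Task 3 = ((11−1)/6)² = 2.778
te_Task 4 = (2 + 4·6 + 10)/6 = 36/6 = 6; σ²_Task 4 = ((10−2)/6)² = 1.778
te_Task 5 = (7 + 4·10 + 13)/6 = 60/6 = 10; σ²_Task 5 = ((13−7)/6)² = 1.000
te_Task 6 = (6 + 4·9 + 12)/6 = 54/6 = 9; σ²_Task 6 = ((12−6)/6)² = 1.000
te_Task 7 = (11 + 4·14 + 17)/6 = 84/6 = 14; σ²_Task 7 = ((17−11)/6)² = 1.000
te_Task 8 = (7 + 4·8 + 9)/6 = 48/6 = 8; σ²_Task 8 = ((9−7)/6)² = 0.111

Forward pass:
ES_Task 1 = 0; EF_Task 1 = 14
ES_Task 2 = 0; EF_Task 2 = 3
ES_Task 3 = 3; EF_Task 3 = 3+4 = 7
ES_Task 4 = max(EF_Task 1=14, EF_Task 2=3) = 14; EF_Task 4 = 14+6 = 20
ES_Task 5 = max(EF_Task 2=3, EF_Task 3=7) = 7; EF_Task 5 = 7+10 = 17
ES_Task 6 = 7; EF_Task 6 = 7+9 = 16
ES_Task 7 = 7; EF_Task 7 = 7+14 = 21
ES_Task 8 = max(EF_Task 4=20, EF_Task 5=17, EF_Task 6=16, EF_Task 7=21) = 21; EF_Task 8 = 21+8 = 29
Expected project duration μ = 29 days. Critical path: Task 2 → Task 3 → Task 7 → Task 8.

Variance along critical path = 0.444 + 2.778 + 1.000 + 0.111 = 4.333
σ = √4.333 = 2.082 days

2.08 days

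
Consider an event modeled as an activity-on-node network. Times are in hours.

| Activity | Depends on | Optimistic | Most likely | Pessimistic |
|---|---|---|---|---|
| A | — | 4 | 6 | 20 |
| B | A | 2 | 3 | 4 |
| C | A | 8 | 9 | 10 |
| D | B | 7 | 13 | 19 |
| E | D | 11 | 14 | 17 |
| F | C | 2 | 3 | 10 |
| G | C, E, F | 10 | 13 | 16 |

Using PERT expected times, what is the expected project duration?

te_A = (4 + 4·6 + 20)/6 = 48/6 = 8
te_B = (2 + 4·3 + 4)/6 = 18/6 = 3
te_C = (8 + 4·9 + 10)/6 = 54/6 = 9
te_D = (7 + 4·13 + 19)/6 = 78/6 = 13
te_E = (11 + 4·14 + 17)/6 = 84/6 = 14
te_F = (2 + 4·3 + 10)/6 = 24/6 = 4
te_G = (10 + 4·13 + 16)/6 = 78/6 = 13

Forward pass:
ES_A = 0; EF_A = 8
ES_B = 8; EF_B = 8+3 = 11
ES_C = 8; EF_C = 8+9 = 17
ES_D = 11; EF_D = 11+13 = 24
ES_E = 24; EF_E = 24+14 = 38
ES_F = 17; EF_F = 17+4 = 21
ES_G = max(EF_C=17, EF_E=38, EF_F=21) = 38; EF_G = 38+13 = 51
Expected project duration μ = 51 hours. Critical path: A → B → D → E → G.

51 hours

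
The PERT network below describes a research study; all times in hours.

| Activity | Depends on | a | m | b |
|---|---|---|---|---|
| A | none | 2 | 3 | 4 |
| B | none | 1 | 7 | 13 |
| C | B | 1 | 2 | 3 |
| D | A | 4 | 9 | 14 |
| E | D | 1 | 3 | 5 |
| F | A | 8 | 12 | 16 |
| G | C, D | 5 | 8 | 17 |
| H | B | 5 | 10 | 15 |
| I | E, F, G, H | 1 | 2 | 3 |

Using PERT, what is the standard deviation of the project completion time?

2.65 hours

te_A = (2 + 4·3 + 4)/6 = 18/6 = 3; σ²_A = ((4−2)/6)² = 0.111
te_B = (1 + 4·7 + 13)/6 = 42/6 = 7; σ²_B = ((13−1)/6)² = 4.000
te_C = (1 + 4·2 + 3)/6 = 12/6 = 2; σ²_C = ((3−1)/6)² = 0.111
te_D = (4 + 4·9 + 14)/6 = 54/6 = 9; σ²_D = ((14−4)/6)² = 2.778
te_E = (1 + 4·3 + 5)/6 = 18/6 = 3; σ²_E = ((5−1)/6)² = 0.444
te_F = (8 + 4·12 + 16)/6 = 72/6 = 12; σ²_F = ((16−8)/6)² = 1.778
te_G = (5 + 4·8 + 17)/6 = 54/6 = 9; σ²_G = ((17−5)/6)² = 4.000
te_H = (5 + 4·10 + 15)/6 = 60/6 = 10; σ²_H = ((15−5)/6)² = 2.778
te_I = (1 + 4·2 + 3)/6 = 12/6 = 2; σ²_I = ((3−1)/6)² = 0.111

Forward pass:
ES_A = 0; EF_A = 3
ES_B = 0; EF_B = 7
ES_C = 7; EF_C = 7+2 = 9
ES_D = 3; EF_D = 3+9 = 12
ES_E = 12; EF_E = 12+3 = 15
ES_F = 3; EF_F = 3+12 = 15
ES_G = max(EF_C=9, EF_D=12) = 12; EF_G = 12+9 = 21
ES_H = 7; EF_H = 7+10 = 17
ES_I = max(EF_E=15, EF_F=15, EF_G=21, EF_H=17) = 21; EF_I = 21+2 = 23
Expected project duration μ = 23 hours. Critical path: A → D → G → I.

Variance along critical path = 0.111 + 2.778 + 4.000 + 0.111 = 7.000
σ = √7.000 = 2.646 hours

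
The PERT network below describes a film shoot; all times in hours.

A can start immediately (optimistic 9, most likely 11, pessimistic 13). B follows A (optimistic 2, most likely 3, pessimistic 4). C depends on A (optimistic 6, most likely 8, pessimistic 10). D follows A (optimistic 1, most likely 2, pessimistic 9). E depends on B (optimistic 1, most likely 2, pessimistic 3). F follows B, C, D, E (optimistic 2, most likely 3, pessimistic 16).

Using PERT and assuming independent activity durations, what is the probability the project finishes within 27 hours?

0.883

te_A = (9 + 4·11 + 13)/6 = 66/6 = 11; σ²_A = ((13−9)/6)² = 0.444
te_B = (2 + 4·3 + 4)/6 = 18/6 = 3; σ²_B = ((4−2)/6)² = 0.111
te_C = (6 + 4·8 + 10)/6 = 48/6 = 8; σ²_C = ((10−6)/6)² = 0.444
te_D = (1 + 4·2 + 9)/6 = 18/6 = 3; σ²_D = ((9−1)/6)² = 1.778
te_E = (1 + 4·2 + 3)/6 = 12/6 = 2; σ²_E = ((3−1)/6)² = 0.111
te_F = (2 + 4·3 + 16)/6 = 30/6 = 5; σ²_F = ((16−2)/6)² = 5.444

Forward pass:
ES_A = 0; EF_A = 11
ES_B = 11; EF_B = 11+3 = 14
ES_C = 11; EF_C = 11+8 = 19
ES_D = 11; EF_D = 11+3 = 14
ES_E = 14; EF_E = 14+2 = 16
ES_F = max(EF_B=14, EF_C=19, EF_D=14, EF_E=16) = 19; EF_F = 19+5 = 24
Expected project duration μ = 24 hours. Critical path: A → C → F.

Variance along critical path = 0.444 + 0.444 + 5.444 = 6.333; σ = √6.333 = 2.517 hours.
Z = (27 − 24) / 2.517 = 1.192
P(T ≤ 27) = Φ(1.192) ≈ 0.883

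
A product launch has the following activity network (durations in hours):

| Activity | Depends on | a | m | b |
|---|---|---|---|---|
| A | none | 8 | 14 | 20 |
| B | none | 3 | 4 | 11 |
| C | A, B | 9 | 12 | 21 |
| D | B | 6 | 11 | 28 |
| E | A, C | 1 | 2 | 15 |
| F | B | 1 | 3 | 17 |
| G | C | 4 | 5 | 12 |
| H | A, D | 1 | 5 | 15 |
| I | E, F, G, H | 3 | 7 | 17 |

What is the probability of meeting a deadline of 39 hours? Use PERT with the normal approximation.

0.304

te_A = (8 + 4·14 + 20)/6 = 84/6 = 14; σ²_A = ((20−8)/6)² = 4.000
te_B = (3 + 4·4 + 11)/6 = 30/6 = 5; σ²_B = ((11−3)/6)² = 1.778
te_C = (9 + 4·12 + 21)/6 = 78/6 = 13; σ²_C = ((21−9)/6)² = 4.000
te_D = (6 + 4·11 + 28)/6 = 78/6 = 13; σ²_D = ((28−6)/6)² = 13.444
te_E = (1 + 4·2 + 15)/6 = 24/6 = 4; σ²_E = ((15−1)/6)² = 5.444
te_F = (1 + 4·3 + 17)/6 = 30/6 = 5; σ²_F = ((17−1)/6)² = 7.111
te_G = (4 + 4·5 + 12)/6 = 36/6 = 6; σ²_G = ((12−4)/6)² = 1.778
te_H = (1 + 4·5 + 15)/6 = 36/6 = 6; σ²_H = ((15−1)/6)² = 5.444
te_I = (3 + 4·7 + 17)/6 = 48/6 = 8; σ²_I = ((17−3)/6)² = 5.444

Forward pass:
ES_A = 0; EF_A = 14
ES_B = 0; EF_B = 5
ES_C = max(EF_A=14, EF_B=5) = 14; EF_C = 14+13 = 27
ES_D = 5; EF_D = 5+13 = 18
ES_E = max(EF_A=14, EF_C=27) = 27; EF_E = 27+4 = 31
ES_F = 5; EF_F = 5+5 = 10
ES_G = 27; EF_G = 27+6 = 33
ES_H = max(EF_A=14, EF_D=18) = 18; EF_H = 18+6 = 24
ES_I = max(EF_E=31, EF_F=10, EF_G=33, EF_H=24) = 33; EF_I = 33+8 = 41
Expected project duration μ = 41 hours. Critical path: A → C → G → I.

Variance along critical path = 4.000 + 4.000 + 1.778 + 5.444 = 15.222; σ = √15.222 = 3.902 hours.
Z = (39 − 41) / 3.902 = -0.513
P(T ≤ 39) = Φ(-0.513) ≈ 0.304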